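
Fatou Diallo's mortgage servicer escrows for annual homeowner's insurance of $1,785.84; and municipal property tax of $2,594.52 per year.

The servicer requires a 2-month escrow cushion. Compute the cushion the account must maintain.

$730.06

Homeowner's insurance: $1,785.84 annually
Municipal property tax: $2,594.52 annually
Total annual escrow = $1,785.84 + $2,594.52 = $4,380.36
Per month = $4,380.36 ÷ 12 = $365.03
Reserve = 2 × $365.03 = $730.06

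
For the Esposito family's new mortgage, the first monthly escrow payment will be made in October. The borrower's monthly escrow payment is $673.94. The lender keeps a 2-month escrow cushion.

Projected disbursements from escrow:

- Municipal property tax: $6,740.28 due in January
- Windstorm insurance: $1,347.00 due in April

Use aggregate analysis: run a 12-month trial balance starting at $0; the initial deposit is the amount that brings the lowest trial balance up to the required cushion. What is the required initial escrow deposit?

Cushion = 2 × $673.94 = $1,347.88
Trial balance (start $0, +$673.94 each month, − disbursements):
  Oct: +$673.94 → $673.94
  Nov: +$673.94 → $1,347.88
  Dec: +$673.94 → $2,021.82
  Jan: +$673.94 − $6,740.28 → -$4,044.52
  Feb: +$673.94 → -$3,370.58
  Mar: +$673.94 → -$2,696.64
  Apr: +$673.94 − $1,347.00 → -$3,369.70
  May: +$673.94 → -$2,695.76
  Jun: +$673.94 → -$2,021.82
  Jul: +$673.94 → -$1,347.88
  Aug: +$673.94 → -$673.94
  Sep: +$673.94 → $0.00
Lowest trial balance = -$4,044.52 (Jan)
Initial deposit = cushion − low point = $1,347.88 − (-$4,044.52) = $5,392.40

$5,392.40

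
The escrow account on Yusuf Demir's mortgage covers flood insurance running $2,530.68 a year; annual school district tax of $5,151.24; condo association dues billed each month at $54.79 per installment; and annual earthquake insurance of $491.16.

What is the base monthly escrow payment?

$735.88

Flood insurance: $2,530.68/yr
School district tax: $5,151.24/yr
Condo association dues: $54.79 × 12 = $657.48/yr
Earthquake insurance: $491.16/yr
Combined annual = $2,530.68 + $5,151.24 + $657.48 + $491.16 = $8,830.56
Base monthly escrow = $8,830.56 ÷ 12 = $735.88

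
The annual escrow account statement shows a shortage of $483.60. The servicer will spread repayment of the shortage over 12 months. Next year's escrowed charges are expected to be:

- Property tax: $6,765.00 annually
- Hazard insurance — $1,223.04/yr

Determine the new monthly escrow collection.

Property tax: $6,765.00 per year
Hazard insurance: $1,223.04 per year
Annual escrow total = $6,765.00 + $1,223.04 = $7,988.04
Per month = $7,988.04 ÷ 12 = $665.67
Shortage per month = $483.60 ÷ 12 = $40.30
Adjusted monthly = $665.67 + $40.30 = $705.97

$705.97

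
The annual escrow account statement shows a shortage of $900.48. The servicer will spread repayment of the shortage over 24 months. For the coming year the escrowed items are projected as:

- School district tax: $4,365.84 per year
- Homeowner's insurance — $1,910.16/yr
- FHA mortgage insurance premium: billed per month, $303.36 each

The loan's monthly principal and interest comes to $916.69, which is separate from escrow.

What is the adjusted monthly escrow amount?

School district tax: $4,365.84
Homeowner's insurance: $1,910.16
FHA mortgage insurance premium: $303.36 × 12 = $3,640.32
Combined annual = $4,365.84 + $1,910.16 + $3,640.32 = $9,916.32
Per month = $9,916.32 / 12 = $826.36
Shortage spread = $900.48 ÷ 24 = $37.52/mo
New monthly escrow = $826.36 + $37.52 = $863.88

$863.88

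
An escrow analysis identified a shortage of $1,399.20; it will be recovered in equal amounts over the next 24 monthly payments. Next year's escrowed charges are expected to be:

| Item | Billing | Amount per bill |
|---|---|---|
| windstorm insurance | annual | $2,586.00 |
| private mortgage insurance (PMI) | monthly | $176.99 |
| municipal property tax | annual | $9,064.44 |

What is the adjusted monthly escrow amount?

Windstorm insurance: $2,586.00 per year
Private mortgage insurance (PMI): $176.99 × 12 = $2,123.88 per year
Municipal property tax: $9,064.44 per year
Total annual escrow = $2,586.00 + $2,123.88 + $9,064.44 = $13,774.32
Per month = $13,774.32 / 12 = $1,147.86
Monthly shortage recovery: $1,399.20 ÷ 24 = $58.30
Adjusted monthly = $1,147.86 + $58.30 = $1,206.16

$1,206.16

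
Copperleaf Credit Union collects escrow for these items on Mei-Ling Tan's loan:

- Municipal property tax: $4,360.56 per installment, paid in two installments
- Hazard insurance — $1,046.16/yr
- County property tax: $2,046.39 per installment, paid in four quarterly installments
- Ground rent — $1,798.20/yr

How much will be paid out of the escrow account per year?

Municipal property tax = $4,360.56 × 2 = $8,721.12/yr
Hazard insurance = $1,046.16/yr
County property tax = $2,046.39 × 4 = $8,185.56/yr
Ground rent = $1,798.20/yr
Yearly total = $8,721.12 + $1,046.16 + $8,185.56 + $1,798.20 = $19,751.04

$19,751.04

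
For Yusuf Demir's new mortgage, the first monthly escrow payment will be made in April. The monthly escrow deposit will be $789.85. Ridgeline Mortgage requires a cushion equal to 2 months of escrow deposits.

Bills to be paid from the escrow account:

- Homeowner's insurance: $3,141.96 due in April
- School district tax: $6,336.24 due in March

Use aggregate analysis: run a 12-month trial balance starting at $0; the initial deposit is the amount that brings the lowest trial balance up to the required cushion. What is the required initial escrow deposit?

$3,931.81

Cushion = 2 × $789.85 = $1,579.70
Trial balance (start $0, +$789.85 each month, − disbursements):
  Apr: +$789.85 − $3,141.96 → -$2,352.11
  May: +$789.85 → -$1,562.26
  Jun: +$789.85 → -$772.41
  Jul: +$789.85 → $17.44
  Aug: +$789.85 → $807.29
  Sep: +$789.85 → $1,597.14
  Oct: +$789.85 → $2,386.99
  Nov: +$789.85 → $3,176.84
  Dec: +$789.85 → $3,966.69
  Jan: +$789.85 → $4,756.54
  Feb: +$789.85 → $5,546.39
  Mar: +$789.85 − $6,336.24 → $0.00
Lowest trial balance = -$2,352.11 (Apr)
Initial deposit = cushion − low point = $1,579.70 − (-$2,352.11) = $3,931.81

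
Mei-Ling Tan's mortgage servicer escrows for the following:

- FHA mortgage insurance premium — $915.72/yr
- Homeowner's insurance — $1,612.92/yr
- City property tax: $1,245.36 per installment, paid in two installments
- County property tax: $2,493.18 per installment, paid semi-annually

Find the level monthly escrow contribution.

$833.81

FHA mortgage insurance premium — $915.72 annually
Homeowner's insurance — $1,612.92 annually
City property tax — $1,245.36 × 2 = $2,490.72 annually
County property tax — $2,493.18 × 2 = $4,986.36 annually
Total annual escrow = $10,005.72
Base monthly escrow = $10,005.72 / 12 = $833.81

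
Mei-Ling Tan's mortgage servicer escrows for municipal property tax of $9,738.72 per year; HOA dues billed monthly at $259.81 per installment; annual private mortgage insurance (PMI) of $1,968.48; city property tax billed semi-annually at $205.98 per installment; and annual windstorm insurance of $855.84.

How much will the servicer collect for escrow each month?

$1,341.06

Municipal property tax — $9,738.72/yr
HOA dues — $259.81 × 12 = $3,117.72/yr
Private mortgage insurance (PMI) — $1,968.48/yr
City property tax — $205.98 × 2 = $411.96/yr
Windstorm insurance — $855.84/yr
Yearly total = $9,738.72 + $3,117.72 + $1,968.48 + $411.96 + $855.84 = $16,092.72
Monthly = $16,092.72 / 12 = $1,341.06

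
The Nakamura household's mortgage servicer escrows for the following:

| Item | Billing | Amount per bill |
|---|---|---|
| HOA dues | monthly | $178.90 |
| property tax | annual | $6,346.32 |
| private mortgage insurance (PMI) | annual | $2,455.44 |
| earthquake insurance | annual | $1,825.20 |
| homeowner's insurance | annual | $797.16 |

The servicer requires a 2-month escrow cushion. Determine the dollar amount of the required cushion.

HOA dues — $178.90 × 12 = $2,146.80/yr
Property tax — $6,346.32/yr
Private mortgage insurance (PMI) — $2,455.44/yr
Earthquake insurance — $1,825.20/yr
Homeowner's insurance — $797.16/yr
Combined annual = $2,146.80 + $6,346.32 + $2,455.44 + $1,825.20 + $797.16 = $13,570.92
Base monthly escrow = $13,570.92 ÷ 12 = $1,130.91
Reserve = 2 × $1,130.91 = $2,261.82

$2,261.82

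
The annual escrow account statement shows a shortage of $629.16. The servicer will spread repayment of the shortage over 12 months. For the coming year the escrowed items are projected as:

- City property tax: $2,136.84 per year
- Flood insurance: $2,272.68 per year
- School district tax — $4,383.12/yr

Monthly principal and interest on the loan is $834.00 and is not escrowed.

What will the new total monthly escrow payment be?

City property tax — $2,136.84
Flood insurance — $2,272.68
School district tax — $4,383.12
Combined annual = $2,136.84 + $2,272.68 + $4,383.12 = $8,792.64
Per month = $8,792.64 ÷ 12 = $732.72
Monthly shortage recovery: $629.16 ÷ 12 = $52.43
New monthly escrow = $732.72 + $52.43 = $785.15

$785.15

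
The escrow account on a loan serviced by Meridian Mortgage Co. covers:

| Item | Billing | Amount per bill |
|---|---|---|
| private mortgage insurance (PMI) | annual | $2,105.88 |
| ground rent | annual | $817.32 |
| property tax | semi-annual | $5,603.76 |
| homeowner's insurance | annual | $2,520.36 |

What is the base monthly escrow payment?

$1,387.59

Private mortgage insurance (PMI): $2,105.88/yr
Ground rent: $817.32/yr
Property tax: $5,603.76 × 2 = $11,207.52/yr
Homeowner's insurance: $2,520.36/yr
Combined annual = $16,651.08
Base monthly escrow = $16,651.08 ÷ 12 = $1,387.59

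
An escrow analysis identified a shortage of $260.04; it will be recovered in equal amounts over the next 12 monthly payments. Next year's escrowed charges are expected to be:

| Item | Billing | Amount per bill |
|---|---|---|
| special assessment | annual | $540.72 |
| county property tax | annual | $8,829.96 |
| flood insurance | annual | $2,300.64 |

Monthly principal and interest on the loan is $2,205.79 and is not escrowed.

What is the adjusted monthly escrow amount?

Special assessment — $540.72/yr
County property tax — $8,829.96/yr
Flood insurance — $2,300.64/yr
Yearly total = $11,671.32
Base monthly escrow = $11,671.32 ÷ 12 = $972.61
Shortage spread = $260.04 ÷ 12 = $21.67/mo
New monthly escrow = $972.61 + $21.67 = $994.28

$994.28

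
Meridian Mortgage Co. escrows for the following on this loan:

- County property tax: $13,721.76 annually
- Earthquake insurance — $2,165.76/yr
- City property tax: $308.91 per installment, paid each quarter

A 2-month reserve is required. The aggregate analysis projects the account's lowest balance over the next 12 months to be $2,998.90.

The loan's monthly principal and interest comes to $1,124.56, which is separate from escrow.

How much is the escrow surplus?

County property tax — $13,721.76
Earthquake insurance — $2,165.76
City property tax — $308.91 × 4 = $1,235.64
Total annual escrow = $13,721.76 + $2,165.76 + $1,235.64 = $17,123.16
Per month = $17,123.16 / 12 = $1,426.93
Required reserve = 2 × $1,426.93 = $2,853.86
Excess over cushion: $2,998.90 − $2,853.86 = $145.04

$145.04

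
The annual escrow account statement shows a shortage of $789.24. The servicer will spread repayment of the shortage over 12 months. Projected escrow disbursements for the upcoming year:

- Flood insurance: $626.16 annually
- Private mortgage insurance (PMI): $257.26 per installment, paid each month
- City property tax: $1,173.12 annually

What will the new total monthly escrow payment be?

$472.97

Flood insurance = $626.16 annually
Private mortgage insurance (PMI) = $257.26 × 12 = $3,087.12 annually
City property tax = $1,173.12 annually
Total per year = $4,886.40
Per month = $4,886.40 / 12 = $407.20
Shortage spread = $789.24 ÷ 12 = $65.77/mo
Adjusted monthly = $407.20 + $65.77 = $472.97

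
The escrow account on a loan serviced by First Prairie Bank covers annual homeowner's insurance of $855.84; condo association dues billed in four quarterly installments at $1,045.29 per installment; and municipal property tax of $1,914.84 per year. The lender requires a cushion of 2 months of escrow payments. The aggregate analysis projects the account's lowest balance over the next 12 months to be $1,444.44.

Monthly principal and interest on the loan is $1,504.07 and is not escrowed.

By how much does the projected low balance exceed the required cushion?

$285.80

Homeowner's insurance: $855.84/yr
Condo association dues: $1,045.29 × 4 = $4,181.16/yr
Municipal property tax: $1,914.84/yr
Total per year = $855.84 + $4,181.16 + $1,914.84 = $6,951.84
Per month = $6,951.84 ÷ 12 = $579.32
Cushion = 2 × $579.32 = $1,158.64
Excess over cushion: $1,444.44 − $1,158.64 = $285.80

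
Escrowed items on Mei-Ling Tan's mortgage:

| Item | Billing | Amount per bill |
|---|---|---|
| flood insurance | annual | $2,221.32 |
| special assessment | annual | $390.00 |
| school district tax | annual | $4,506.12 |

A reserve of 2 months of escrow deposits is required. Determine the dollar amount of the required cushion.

Flood insurance — $2,221.32 per year
Special assessment — $390.00 per year
School district tax — $4,506.12 per year
Total per year = $2,221.32 + $390.00 + $4,506.12 = $7,117.44
Base monthly escrow = $7,117.44 ÷ 12 = $593.12
Cushion = 2 × $593.12 = $1,186.24

$1,186.24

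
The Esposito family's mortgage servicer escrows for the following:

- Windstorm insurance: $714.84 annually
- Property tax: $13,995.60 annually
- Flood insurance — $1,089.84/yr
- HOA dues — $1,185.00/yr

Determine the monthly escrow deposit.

Windstorm insurance = $714.84 annually
Property tax = $13,995.60 annually
Flood insurance = $1,089.84 annually
HOA dues = $1,185.00 annually
Yearly total = $16,985.28
Base monthly escrow = $16,985.28 / 12 = $1,415.44

$1,415.44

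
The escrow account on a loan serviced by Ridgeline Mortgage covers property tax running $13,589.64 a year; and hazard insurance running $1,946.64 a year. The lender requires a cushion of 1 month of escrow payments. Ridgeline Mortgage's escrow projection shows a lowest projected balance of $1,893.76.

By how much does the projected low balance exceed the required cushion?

Property tax — $13,589.64 per year
Hazard insurance — $1,946.64 per year
Total per year = $13,589.64 + $1,946.64 = $15,536.28
Base monthly escrow = $15,536.28 ÷ 12 = $1,294.69
Required cushion = 1 × $1,294.69 = $1,294.69
Excess over cushion: $1,893.76 − $1,294.69 = $599.07

$599.07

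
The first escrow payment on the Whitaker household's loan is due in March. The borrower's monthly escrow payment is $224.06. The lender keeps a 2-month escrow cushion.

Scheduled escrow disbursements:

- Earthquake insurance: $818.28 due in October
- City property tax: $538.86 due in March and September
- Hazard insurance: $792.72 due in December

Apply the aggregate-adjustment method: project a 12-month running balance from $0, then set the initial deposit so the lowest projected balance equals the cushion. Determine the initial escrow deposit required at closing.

Cushion = 2 × $224.06 = $448.12
Trial balance (start $0, +$224.06 each month, − disbursements):
  Mar: +$224.06 − $538.86 → -$314.80
  Apr: +$224.06 → -$90.74
  May: +$224.06 → $133.32
  Jun: +$224.06 → $357.38
  Jul: +$224.06 → $581.44
  Aug: +$224.06 → $805.50
  Sep: +$224.06 − $538.86 → $490.70
  Oct: +$224.06 − $818.28 → -$103.52
  Nov: +$224.06 → $120.54
  Dec: +$224.06 − $792.72 → -$448.12
  Jan: +$224.06 → -$224.06
  Feb: +$224.06 → $0.00
Lowest trial balance = -$448.12 (Dec)
Initial deposit = cushion − low point = $448.12 − (-$448.12) = $896.24

$896.24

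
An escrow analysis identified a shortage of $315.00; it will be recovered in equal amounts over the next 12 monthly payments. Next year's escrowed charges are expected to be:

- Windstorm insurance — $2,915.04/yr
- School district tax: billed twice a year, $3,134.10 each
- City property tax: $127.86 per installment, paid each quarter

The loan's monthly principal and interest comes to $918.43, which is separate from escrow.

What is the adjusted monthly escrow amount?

$834.14

Windstorm insurance — $2,915.04 annually
School district tax — $3,134.10 × 2 = $6,268.20 annually
City property tax — $127.86 × 4 = $511.44 annually
Total per year = $2,915.04 + $6,268.20 + $511.44 = $9,694.68
Monthly escrow = $9,694.68 ÷ 12 = $807.89
Shortage per month = $315.00 / 12 = $26.25
New monthly escrow = $807.89 + $26.25 = $834.14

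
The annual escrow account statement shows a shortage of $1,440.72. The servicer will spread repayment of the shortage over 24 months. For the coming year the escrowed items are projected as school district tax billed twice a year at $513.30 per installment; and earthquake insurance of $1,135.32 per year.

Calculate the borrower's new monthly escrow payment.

$240.19

School district tax — $513.30 × 2 = $1,026.60/yr
Earthquake insurance — $1,135.32/yr
Total per year = $1,026.60 + $1,135.32 = $2,161.92
Base monthly escrow = $2,161.92 ÷ 12 = $180.16
Shortage spread = $1,440.72 / 24 = $60.03/mo
New monthly escrow = $180.16 + $60.03 = $240.19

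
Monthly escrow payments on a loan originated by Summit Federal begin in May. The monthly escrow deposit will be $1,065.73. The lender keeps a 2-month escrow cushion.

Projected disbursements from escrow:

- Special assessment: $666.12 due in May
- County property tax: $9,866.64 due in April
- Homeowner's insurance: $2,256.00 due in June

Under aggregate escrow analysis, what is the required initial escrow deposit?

Cushion = 2 × $1,065.73 = $2,131.46
Trial balance (start $0, +$1,065.73 each month, − disbursements):
  May: +$1,065.73 − $666.12 → $399.61
  Jun: +$1,065.73 − $2,256.00 → -$790.66
  Jul: +$1,065.73 → $275.07
  Aug: +$1,065.73 → $1,340.80
  Sep: +$1,065.73 → $2,406.53
  Oct: +$1,065.73 → $3,472.26
  Nov: +$1,065.73 → $4,537.99
  Dec: +$1,065.73 → $5,603.72
  Jan: +$1,065.73 → $6,669.45
  Feb: +$1,065.73 → $7,735.18
  Mar: +$1,065.73 → $8,800.91
  Apr: +$1,065.73 − $9,866.64 → $0.00
Lowest trial balance = -$790.66 (Jun)
Initial deposit = cushion − low point = $2,131.46 − (-$790.66) = $2,922.12

$2,922.12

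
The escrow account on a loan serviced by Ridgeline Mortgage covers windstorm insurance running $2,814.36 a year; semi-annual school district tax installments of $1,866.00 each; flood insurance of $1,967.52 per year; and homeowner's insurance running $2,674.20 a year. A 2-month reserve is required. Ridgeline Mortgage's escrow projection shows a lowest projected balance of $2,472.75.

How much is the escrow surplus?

$608.07

Windstorm insurance: $2,814.36 per year
School district tax: $1,866.00 × 2 = $3,732.00 per year
Flood insurance: $1,967.52 per year
Homeowner's insurance: $2,674.20 per year
Yearly total = $2,814.36 + $3,732.00 + $1,967.52 + $2,674.20 = $11,188.08
Monthly escrow = $11,188.08 ÷ 12 = $932.34
Cushion = 2 × $932.34 = $1,864.68
Excess over cushion: $2,472.75 − $1,864.68 = $608.07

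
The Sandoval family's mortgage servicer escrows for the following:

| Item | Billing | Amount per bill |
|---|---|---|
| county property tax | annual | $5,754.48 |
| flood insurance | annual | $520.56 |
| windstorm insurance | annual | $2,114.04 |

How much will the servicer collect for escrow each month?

County property tax: $5,754.48
Flood insurance: $520.56
Windstorm insurance: $2,114.04
Total annual escrow = $5,754.48 + $520.56 + $2,114.04 = $8,389.08
Monthly = $8,389.08 / 12 = $699.09

$699.09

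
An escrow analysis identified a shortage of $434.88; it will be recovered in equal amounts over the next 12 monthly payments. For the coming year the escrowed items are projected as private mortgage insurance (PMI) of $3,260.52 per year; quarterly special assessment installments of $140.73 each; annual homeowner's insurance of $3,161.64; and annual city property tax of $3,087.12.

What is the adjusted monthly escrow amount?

Private mortgage insurance (PMI) — $3,260.52/yr
Special assessment — $140.73 × 4 = $562.92/yr
Homeowner's insurance — $3,161.64/yr
City property tax — $3,087.12/yr
Combined annual = $10,072.20
Per month = $10,072.20 / 12 = $839.35
Shortage spread = $434.88 ÷ 12 = $36.24/mo
New monthly escrow = $839.35 + $36.24 = $875.59

$875.59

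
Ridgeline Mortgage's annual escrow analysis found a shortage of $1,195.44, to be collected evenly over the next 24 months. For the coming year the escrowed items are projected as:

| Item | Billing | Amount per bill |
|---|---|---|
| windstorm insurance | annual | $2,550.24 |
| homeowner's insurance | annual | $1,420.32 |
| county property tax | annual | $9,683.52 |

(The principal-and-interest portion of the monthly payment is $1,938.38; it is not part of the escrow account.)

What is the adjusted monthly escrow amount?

Windstorm insurance: $2,550.24 annually
Homeowner's insurance: $1,420.32 annually
County property tax: $9,683.52 annually
Combined annual = $2,550.24 + $1,420.32 + $9,683.52 = $13,654.08
Per month = $13,654.08 ÷ 12 = $1,137.84
Shortage spread = $1,195.44 / 24 = $49.81/mo
New monthly escrow = $1,137.84 + $49.81 = $1,187.65

$1,187.65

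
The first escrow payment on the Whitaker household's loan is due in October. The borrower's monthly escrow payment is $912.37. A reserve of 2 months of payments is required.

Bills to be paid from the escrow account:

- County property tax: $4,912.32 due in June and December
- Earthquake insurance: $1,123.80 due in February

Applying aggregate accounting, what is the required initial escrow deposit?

Cushion = 2 × $912.37 = $1,824.74
Trial balance (start $0, +$912.37 each month, − disbursements):
  Oct: +$912.37 → $912.37
  Nov: +$912.37 → $1,824.74
  Dec: +$912.37 − $4,912.32 → -$2,175.21
  Jan: +$912.37 → -$1,262.84
  Feb: +$912.37 − $1,123.80 → -$1,474.27
  Mar: +$912.37 → -$561.90
  Apr: +$912.37 → $350.47
  May: +$912.37 → $1,262.84
  Jun: +$912.37 − $4,912.32 → -$2,737.11
  Jul: +$912.37 → -$1,824.74
  Aug: +$912.37 → -$912.37
  Sep: +$912.37 → $0.00
Lowest trial balance = -$2,737.11 (Jun)
Initial deposit = cushion − low point = $1,824.74 − (-$2,737.11) = $4,561.85

$4,561.85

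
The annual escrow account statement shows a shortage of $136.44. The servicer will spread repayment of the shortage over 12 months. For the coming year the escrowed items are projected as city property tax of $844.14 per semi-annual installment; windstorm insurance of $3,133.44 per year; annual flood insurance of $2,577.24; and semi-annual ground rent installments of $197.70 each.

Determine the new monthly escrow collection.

City property tax = $844.14 × 2 = $1,688.28/yr
Windstorm insurance = $3,133.44/yr
Flood insurance = $2,577.24/yr
Ground rent = $197.70 × 2 = $395.40/yr
Annual escrow total = $7,794.36
Base monthly escrow = $7,794.36 / 12 = $649.53
Shortage spread = $136.44 ÷ 12 = $11.37/mo
New monthly escrow = $649.53 + $11.37 = $660.90

$660.90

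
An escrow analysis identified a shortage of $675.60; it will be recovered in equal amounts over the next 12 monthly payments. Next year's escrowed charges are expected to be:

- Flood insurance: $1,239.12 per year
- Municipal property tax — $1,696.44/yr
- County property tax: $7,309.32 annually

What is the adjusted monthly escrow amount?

Flood insurance = $1,239.12
Municipal property tax = $1,696.44
County property tax = $7,309.32
Total per year = $1,239.12 + $1,696.44 + $7,309.32 = $10,244.88
Monthly = $10,244.88 ÷ 12 = $853.74
Monthly shortage recovery: $675.60 ÷ 12 = $56.30
Adjusted monthly = $853.74 + $56.30 = $910.04

$910.04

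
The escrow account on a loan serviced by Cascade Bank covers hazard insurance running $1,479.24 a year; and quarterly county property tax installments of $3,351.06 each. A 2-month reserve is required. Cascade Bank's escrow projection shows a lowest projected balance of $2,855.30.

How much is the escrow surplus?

$374.72

Hazard insurance — $1,479.24 annually
County property tax — $3,351.06 × 4 = $13,404.24 annually
Total annual escrow = $1,479.24 + $13,404.24 = $14,883.48
Monthly escrow = $14,883.48 ÷ 12 = $1,240.29
Required reserve = 2 × $1,240.29 = $2,480.58
Surplus = $2,855.30 − $2,480.58 = $374.72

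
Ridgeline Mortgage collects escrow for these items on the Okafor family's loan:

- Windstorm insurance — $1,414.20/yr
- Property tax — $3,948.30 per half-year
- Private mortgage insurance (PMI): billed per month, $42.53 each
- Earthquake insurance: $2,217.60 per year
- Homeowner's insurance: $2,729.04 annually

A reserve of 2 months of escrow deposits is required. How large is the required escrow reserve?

Windstorm insurance: $1,414.20 per year
Property tax: $3,948.30 × 2 = $7,896.60 per year
Private mortgage insurance (PMI): $42.53 × 12 = $510.36 per year
Earthquake insurance: $2,217.60 per year
Homeowner's insurance: $2,729.04 per year
Total per year = $1,414.20 + $7,896.60 + $510.36 + $2,217.60 + $2,729.04 = $14,767.80
Base monthly escrow = $14,767.80 ÷ 12 = $1,230.65
Cushion = 2 × $1,230.65 = $2,461.30

$2,461.30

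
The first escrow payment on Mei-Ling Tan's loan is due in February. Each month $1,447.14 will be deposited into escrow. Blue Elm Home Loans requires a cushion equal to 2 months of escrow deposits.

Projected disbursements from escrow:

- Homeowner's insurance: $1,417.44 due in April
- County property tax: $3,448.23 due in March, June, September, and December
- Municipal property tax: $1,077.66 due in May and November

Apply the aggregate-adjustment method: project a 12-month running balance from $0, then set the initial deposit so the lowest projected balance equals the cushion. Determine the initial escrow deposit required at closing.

Cushion = 2 × $1,447.14 = $2,894.28
Trial balance (start $0, +$1,447.14 each month, − disbursements):
  Feb: +$1,447.14 → $1,447.14
  Mar: +$1,447.14 − $3,448.23 → -$553.95
  Apr: +$1,447.14 − $1,417.44 → -$524.25
  May: +$1,447.14 − $1,077.66 → -$154.77
  Jun: +$1,447.14 − $3,448.23 → -$2,155.86
  Jul: +$1,447.14 → -$708.72
  Aug: +$1,447.14 → $738.42
  Sep: +$1,447.14 − $3,448.23 → -$1,262.67
  Oct: +$1,447.14 → $184.47
  Nov: +$1,447.14 − $1,077.66 → $553.95
  Dec: +$1,447.14 − $3,448.23 → -$1,447.14
  Jan: +$1,447.14 → $0.00
Lowest trial balance = -$2,155.86 (Jun)
Initial deposit = cushion − low point = $2,894.28 − (-$2,155.86) = $5,050.14

$5,050.14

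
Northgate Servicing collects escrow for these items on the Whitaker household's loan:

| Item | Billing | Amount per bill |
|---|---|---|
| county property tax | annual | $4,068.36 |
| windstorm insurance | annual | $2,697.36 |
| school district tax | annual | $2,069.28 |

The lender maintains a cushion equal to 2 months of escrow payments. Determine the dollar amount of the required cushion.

County property tax = $4,068.36 annually
Windstorm insurance = $2,697.36 annually
School district tax = $2,069.28 annually
Annual escrow total = $4,068.36 + $2,697.36 + $2,069.28 = $8,835.00
Monthly escrow = $8,835.00 ÷ 12 = $736.25
Reserve = 2 × $736.25 = $1,472.50

$1,472.50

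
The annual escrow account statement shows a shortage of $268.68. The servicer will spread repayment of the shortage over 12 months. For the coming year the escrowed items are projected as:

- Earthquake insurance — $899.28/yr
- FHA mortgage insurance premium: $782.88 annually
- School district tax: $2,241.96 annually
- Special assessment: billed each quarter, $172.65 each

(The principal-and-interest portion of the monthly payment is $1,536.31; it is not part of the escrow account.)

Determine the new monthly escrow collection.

$406.95

Earthquake insurance = $899.28 annually
FHA mortgage insurance premium = $782.88 annually
School district tax = $2,241.96 annually
Special assessment = $172.65 × 4 = $690.60 annually
Yearly total = $899.28 + $782.88 + $2,241.96 + $690.60 = $4,614.72
Monthly = $4,614.72 / 12 = $384.56
Shortage per month = $268.68 ÷ 12 = $22.39
New monthly escrow = $384.56 + $22.39 = $406.95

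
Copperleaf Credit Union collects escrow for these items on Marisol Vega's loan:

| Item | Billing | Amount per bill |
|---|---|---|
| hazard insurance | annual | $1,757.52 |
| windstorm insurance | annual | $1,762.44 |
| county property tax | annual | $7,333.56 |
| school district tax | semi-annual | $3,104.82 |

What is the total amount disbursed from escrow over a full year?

$17,063.16

Hazard insurance — $1,757.52/yr
Windstorm insurance — $1,762.44/yr
County property tax — $7,333.56/yr
School district tax — $3,104.82 × 2 = $6,209.64/yr
Total annual escrow = $1,757.52 + $1,762.44 + $7,333.56 + $6,209.64 = $17,063.16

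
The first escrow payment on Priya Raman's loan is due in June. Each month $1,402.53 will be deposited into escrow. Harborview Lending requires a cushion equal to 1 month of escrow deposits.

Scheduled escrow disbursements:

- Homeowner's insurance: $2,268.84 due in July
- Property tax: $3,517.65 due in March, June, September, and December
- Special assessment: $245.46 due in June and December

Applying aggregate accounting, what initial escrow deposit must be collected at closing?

Cushion = 1 × $1,402.53 = $1,402.53
Trial balance (start $0, +$1,402.53 each month, − disbursements):
  Jun: +$1,402.53 − $3,763.11 → -$2,360.58
  Jul: +$1,402.53 − $2,268.84 → -$3,226.89
  Aug: +$1,402.53 → -$1,824.36
  Sep: +$1,402.53 − $3,517.65 → -$3,939.48
  Oct: +$1,402.53 → -$2,536.95
  Nov: +$1,402.53 → -$1,134.42
  Dec: +$1,402.53 − $3,763.11 → -$3,495.00
  Jan: +$1,402.53 → -$2,092.47
  Feb: +$1,402.53 → -$689.94
  Mar: +$1,402.53 − $3,517.65 → -$2,805.06
  Apr: +$1,402.53 → -$1,402.53
  May: +$1,402.53 → $0.00
Lowest trial balance = -$3,939.48 (Sep)
Initial deposit = cushion − low point = $1,402.53 − (-$3,939.48) = $5,342.01

$5,342.01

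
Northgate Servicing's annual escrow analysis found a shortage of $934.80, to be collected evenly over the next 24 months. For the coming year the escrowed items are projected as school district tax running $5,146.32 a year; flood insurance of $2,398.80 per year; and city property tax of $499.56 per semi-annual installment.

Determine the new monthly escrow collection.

$750.97

School district tax — $5,146.32 per year
Flood insurance — $2,398.80 per year
City property tax — $499.56 × 2 = $999.12 per year
Annual escrow total = $8,544.24
Per month = $8,544.24 ÷ 12 = $712.02
Monthly shortage recovery: $934.80 ÷ 24 = $38.95
New monthly escrow = $712.02 + $38.95 = $750.97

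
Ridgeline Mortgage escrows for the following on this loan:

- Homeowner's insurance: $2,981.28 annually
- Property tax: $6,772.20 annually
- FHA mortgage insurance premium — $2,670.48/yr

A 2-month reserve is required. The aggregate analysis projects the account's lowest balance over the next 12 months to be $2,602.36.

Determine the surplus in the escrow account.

$531.70

Homeowner's insurance: $2,981.28 per year
Property tax: $6,772.20 per year
FHA mortgage insurance premium: $2,670.48 per year
Annual escrow total = $2,981.28 + $6,772.20 + $2,670.48 = $12,423.96
Monthly = $12,423.96 ÷ 12 = $1,035.33
Required cushion = 2 × $1,035.33 = $2,070.66
Excess over cushion: $2,602.36 − $2,070.66 = $531.70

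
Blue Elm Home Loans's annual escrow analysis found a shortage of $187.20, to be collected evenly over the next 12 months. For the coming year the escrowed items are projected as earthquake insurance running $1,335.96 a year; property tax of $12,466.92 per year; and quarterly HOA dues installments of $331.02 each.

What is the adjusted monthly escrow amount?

Earthquake insurance = $1,335.96 annually
Property tax = $12,466.92 annually
HOA dues = $331.02 × 4 = $1,324.08 annually
Combined annual = $1,335.96 + $12,466.92 + $1,324.08 = $15,126.96
Monthly escrow = $15,126.96 ÷ 12 = $1,260.58
Shortage spread = $187.20 ÷ 12 = $15.60/mo
Adjusted monthly = $1,260.58 + $15.60 = $1,276.18

$1,276.18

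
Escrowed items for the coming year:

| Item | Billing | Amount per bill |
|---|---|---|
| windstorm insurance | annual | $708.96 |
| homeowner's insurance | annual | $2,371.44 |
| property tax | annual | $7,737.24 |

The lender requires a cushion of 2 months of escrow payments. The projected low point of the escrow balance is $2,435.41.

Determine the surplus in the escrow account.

Windstorm insurance — $708.96/yr
Homeowner's insurance — $2,371.44/yr
Property tax — $7,737.24/yr
Total per year = $708.96 + $2,371.44 + $7,737.24 = $10,817.64
Base monthly escrow = $10,817.64 / 12 = $901.47
Cushion = 2 × $901.47 = $1,802.94
Surplus = $2,435.41 − $1,802.94 = $632.47

$632.47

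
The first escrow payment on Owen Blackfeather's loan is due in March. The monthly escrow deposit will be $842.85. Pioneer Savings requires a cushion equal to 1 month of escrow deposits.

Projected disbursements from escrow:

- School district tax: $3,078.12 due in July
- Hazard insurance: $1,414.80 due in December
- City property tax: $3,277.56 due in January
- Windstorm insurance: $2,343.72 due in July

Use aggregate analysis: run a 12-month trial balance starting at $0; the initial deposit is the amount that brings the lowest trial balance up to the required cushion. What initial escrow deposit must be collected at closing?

$2,050.44

Cushion = 1 × $842.85 = $842.85
Trial balance (start $0, +$842.85 each month, − disbursements):
  Mar: +$842.85 → $842.85
  Apr: +$842.85 → $1,685.70
  May: +$842.85 → $2,528.55
  Jun: +$842.85 → $3,371.40
  Jul: +$842.85 − $5,421.84 → -$1,207.59
  Aug: +$842.85 → -$364.74
  Sep: +$842.85 → $478.11
  Oct: +$842.85 → $1,320.96
  Nov: +$842.85 → $2,163.81
  Dec: +$842.85 − $1,414.80 → $1,591.86
  Jan: +$842.85 − $3,277.56 → -$842.85
  Feb: +$842.85 → $0.00
Lowest trial balance = -$1,207.59 (Jul)
Initial deposit = cushion − low point = $842.85 − (-$1,207.59) = $2,050.44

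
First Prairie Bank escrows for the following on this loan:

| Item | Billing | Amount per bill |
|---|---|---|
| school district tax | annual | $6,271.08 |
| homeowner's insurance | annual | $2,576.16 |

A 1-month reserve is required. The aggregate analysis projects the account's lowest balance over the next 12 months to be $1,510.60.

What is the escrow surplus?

$773.33

School district tax — $6,271.08/yr
Homeowner's insurance — $2,576.16/yr
Yearly total = $6,271.08 + $2,576.16 = $8,847.24
Monthly = $8,847.24 ÷ 12 = $737.27
Required cushion = 1 × $737.27 = $737.27
Surplus = $1,510.60 − $737.27 = $773.33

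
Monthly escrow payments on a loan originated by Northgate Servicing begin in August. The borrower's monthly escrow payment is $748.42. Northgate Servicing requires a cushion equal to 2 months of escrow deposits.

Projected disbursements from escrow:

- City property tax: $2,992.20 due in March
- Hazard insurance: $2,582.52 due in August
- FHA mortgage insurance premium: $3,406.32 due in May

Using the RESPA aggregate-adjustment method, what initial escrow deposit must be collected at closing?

$3,330.94

Cushion = 2 × $748.42 = $1,496.84
Trial balance (start $0, +$748.42 each month, − disbursements):
  Aug: +$748.42 − $2,582.52 → -$1,834.10
  Sep: +$748.42 → -$1,085.68
  Oct: +$748.42 → -$337.26
  Nov: +$748.42 → $411.16
  Dec: +$748.42 → $1,159.58
  Jan: +$748.42 → $1,908.00
  Feb: +$748.42 → $2,656.42
  Mar: +$748.42 − $2,992.20 → $412.64
  Apr: +$748.42 → $1,161.06
  May: +$748.42 − $3,406.32 → -$1,496.84
  Jun: +$748.42 → -$748.42
  Jul: +$748.42 → $0.00
Lowest trial balance = -$1,834.10 (Aug)
Initial deposit = cushion − low point = $1,496.84 − (-$1,834.10) = $3,330.94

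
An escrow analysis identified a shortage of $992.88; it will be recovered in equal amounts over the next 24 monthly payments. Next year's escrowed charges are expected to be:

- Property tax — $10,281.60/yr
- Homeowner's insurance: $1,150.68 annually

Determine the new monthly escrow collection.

$994.06

Property tax = $10,281.60 annually
Homeowner's insurance = $1,150.68 annually
Yearly total = $11,432.28
Monthly = $11,432.28 / 12 = $952.69
Shortage spread = $992.88 ÷ 24 = $41.37/mo
New monthly escrow = $952.69 + $41.37 = $994.06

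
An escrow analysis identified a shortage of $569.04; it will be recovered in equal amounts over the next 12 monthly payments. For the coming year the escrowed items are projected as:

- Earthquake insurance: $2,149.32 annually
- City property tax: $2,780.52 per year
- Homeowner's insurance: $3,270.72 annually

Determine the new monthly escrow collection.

$730.80

Earthquake insurance = $2,149.32/yr
City property tax = $2,780.52/yr
Homeowner's insurance = $3,270.72/yr
Yearly total = $8,200.56
Monthly = $8,200.56 / 12 = $683.38
Shortage spread = $569.04 ÷ 12 = $47.42/mo
New monthly escrow = $683.38 + $47.42 = $730.80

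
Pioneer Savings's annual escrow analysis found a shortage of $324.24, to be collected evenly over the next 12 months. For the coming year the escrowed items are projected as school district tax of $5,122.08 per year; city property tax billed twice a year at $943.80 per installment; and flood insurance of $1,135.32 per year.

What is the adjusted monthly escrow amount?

$705.77

School district tax — $5,122.08 per year
City property tax — $943.80 × 2 = $1,887.60 per year
Flood insurance — $1,135.32 per year
Yearly total = $5,122.08 + $1,887.60 + $1,135.32 = $8,145.00
Monthly = $8,145.00 / 12 = $678.75
Monthly shortage recovery: $324.24 ÷ 12 = $27.02
Adjusted monthly = $678.75 + $27.02 = $705.77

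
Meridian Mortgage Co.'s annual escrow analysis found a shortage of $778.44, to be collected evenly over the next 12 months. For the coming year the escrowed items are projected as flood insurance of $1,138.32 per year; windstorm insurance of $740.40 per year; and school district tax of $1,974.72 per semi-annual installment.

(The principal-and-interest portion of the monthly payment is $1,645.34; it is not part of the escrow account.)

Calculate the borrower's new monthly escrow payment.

$550.55

Flood insurance: $1,138.32/yr
Windstorm insurance: $740.40/yr
School district tax: $1,974.72 × 2 = $3,949.44/yr
Annual escrow total = $1,138.32 + $740.40 + $3,949.44 = $5,828.16
Monthly escrow = $5,828.16 ÷ 12 = $485.68
Monthly shortage recovery: $778.44 / 12 = $64.87
New monthly escrow = $485.68 + $64.87 = $550.55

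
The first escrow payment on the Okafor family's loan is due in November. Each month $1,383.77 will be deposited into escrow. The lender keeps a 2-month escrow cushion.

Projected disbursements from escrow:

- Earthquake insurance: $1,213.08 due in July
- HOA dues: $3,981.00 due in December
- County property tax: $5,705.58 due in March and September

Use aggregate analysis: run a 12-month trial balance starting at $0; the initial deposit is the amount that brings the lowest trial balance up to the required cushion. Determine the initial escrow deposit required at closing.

$5,535.27

Cushion = 2 × $1,383.77 = $2,767.54
Trial balance (start $0, +$1,383.77 each month, − disbursements):
  Nov: +$1,383.77 → $1,383.77
  Dec: +$1,383.77 − $3,981.00 → -$1,213.46
  Jan: +$1,383.77 → $170.31
  Feb: +$1,383.77 → $1,554.08
  Mar: +$1,383.77 − $5,705.58 → -$2,767.73
  Apr: +$1,383.77 → -$1,383.96
  May: +$1,383.77 → -$0.19
  Jun: +$1,383.77 → $1,383.58
  Jul: +$1,383.77 − $1,213.08 → $1,554.27
  Aug: +$1,383.77 → $2,938.04
  Sep: +$1,383.77 − $5,705.58 → -$1,383.77
  Oct: +$1,383.77 → $0.00
Lowest trial balance = -$2,767.73 (Mar)
Initial deposit = cushion − low point = $2,767.54 − (-$2,767.73) = $5,535.27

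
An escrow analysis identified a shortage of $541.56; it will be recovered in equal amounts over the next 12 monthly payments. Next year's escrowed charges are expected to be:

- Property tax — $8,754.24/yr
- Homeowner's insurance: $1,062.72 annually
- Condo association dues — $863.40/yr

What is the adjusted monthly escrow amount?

Property tax: $8,754.24/yr
Homeowner's insurance: $1,062.72/yr
Condo association dues: $863.40/yr
Total per year = $8,754.24 + $1,062.72 + $863.40 = $10,680.36
Per month = $10,680.36 ÷ 12 = $890.03
Monthly shortage recovery: $541.56 / 12 = $45.13
Adjusted monthly = $890.03 + $45.13 = $935.16

$935.16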